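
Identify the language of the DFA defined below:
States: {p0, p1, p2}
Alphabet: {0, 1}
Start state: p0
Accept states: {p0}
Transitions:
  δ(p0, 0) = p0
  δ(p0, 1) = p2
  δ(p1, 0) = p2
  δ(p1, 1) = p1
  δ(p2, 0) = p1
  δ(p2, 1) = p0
Testing a few strings:
  '101' → reject
  '1110' → reject
  '0100' → reject
  '1' → reject
State roles: p0=value ≡ 0 (mod 3); p1=value ≡ 2 (mod 3); p2=value ≡ 1 (mod 3)
All binary strings representing a multiple of 3 (read in base 2; leading zeros allowed and ε counts as 0)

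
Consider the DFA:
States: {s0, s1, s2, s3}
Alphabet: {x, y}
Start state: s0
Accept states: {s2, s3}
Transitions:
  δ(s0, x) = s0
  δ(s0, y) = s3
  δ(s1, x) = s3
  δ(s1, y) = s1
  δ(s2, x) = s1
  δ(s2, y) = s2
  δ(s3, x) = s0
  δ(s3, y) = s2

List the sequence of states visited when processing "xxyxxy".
read 'x': s0 → s0
  read 'x': s0 → s0
  read 'y': s0 → s3
  read 'x': s3 → s0
  read 'x': s0 → s0
  read 'y': s0 → s3
s0 -> s0 -> s0 -> s3 -> s0 -> s0 -> s3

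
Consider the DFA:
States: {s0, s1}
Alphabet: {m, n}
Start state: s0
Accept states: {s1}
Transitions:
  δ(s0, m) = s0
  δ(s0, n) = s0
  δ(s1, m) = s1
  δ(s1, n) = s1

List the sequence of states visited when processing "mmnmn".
read 'm': s0 → s0
  read 'm': s0 → s0
  read 'n': s0 → s0
  read 'm': s0 → s0
  read 'n': s0 → s0
s0 -> s0 -> s0 -> s0 -> s0 -> s0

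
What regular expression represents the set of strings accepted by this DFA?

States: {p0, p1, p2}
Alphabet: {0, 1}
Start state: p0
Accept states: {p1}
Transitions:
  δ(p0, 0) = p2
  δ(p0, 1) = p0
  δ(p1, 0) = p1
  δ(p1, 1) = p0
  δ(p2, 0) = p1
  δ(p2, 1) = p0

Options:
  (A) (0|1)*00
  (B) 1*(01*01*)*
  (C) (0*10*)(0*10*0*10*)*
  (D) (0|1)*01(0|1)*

Check each option against the DFA on short strings; one disagreement eliminates an option:
  (A) (0|1)*00: agrees with the DFA on every string of length ≤ 6
  (B) 1*(01*01*)*: on ε the DFA stays in p0 and rejects (p0 ∉ Accept), but the regex matches it → eliminate
  (C) (0*10*)(0*10*0*10*)*: on '1' the DFA goes p0 → p0 and rejects (p0 ∉ Accept), but the regex matches it → eliminate
  (D) (0|1)*01(0|1)*: on '00' the DFA goes p0 → p2 → p1 and accepts (p1 ∈ Accept), but the regex does not match it → eliminate
Only (A) is consistent with the DFA.
(A) (0|1)*00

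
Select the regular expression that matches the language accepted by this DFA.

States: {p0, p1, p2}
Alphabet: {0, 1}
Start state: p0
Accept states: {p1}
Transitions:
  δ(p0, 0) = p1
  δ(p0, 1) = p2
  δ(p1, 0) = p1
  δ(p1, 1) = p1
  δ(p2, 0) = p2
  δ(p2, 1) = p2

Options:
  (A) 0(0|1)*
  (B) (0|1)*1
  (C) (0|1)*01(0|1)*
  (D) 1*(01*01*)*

Check each option against the DFA on short strings; one disagreement eliminates an option:
  (A) 0(0|1)*: agrees with the DFA on every string of length ≤ 6
  (B) (0|1)*1: on '0' the DFA goes p0 → p1 and accepts (p1 ∈ Accept), but the regex does not match it → eliminate
  (C) (0|1)*01(0|1)*: on '0' the DFA goes p0 → p1 and accepts (p1 ∈ Accept), but the regex does not match it → eliminate
  (D) 1*(01*01*)*: on ε the DFA stays in p0 and rejects (p0 ∉ Accept), but the regex matches it → eliminate
Only (A) is consistent with the DFA.
(A) 0(0|1)*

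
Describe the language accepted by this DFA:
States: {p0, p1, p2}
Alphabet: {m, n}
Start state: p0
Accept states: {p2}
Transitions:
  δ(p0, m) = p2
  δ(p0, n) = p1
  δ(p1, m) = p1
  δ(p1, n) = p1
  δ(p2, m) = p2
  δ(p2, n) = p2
Testing a few strings:
  'nm' → reject
  'n' → reject
  'm' → accept
  'mmn' → accept
State roles: p0=no input read; p1=started with n (dead); p2=started with m
All strings over {m,n} starting with m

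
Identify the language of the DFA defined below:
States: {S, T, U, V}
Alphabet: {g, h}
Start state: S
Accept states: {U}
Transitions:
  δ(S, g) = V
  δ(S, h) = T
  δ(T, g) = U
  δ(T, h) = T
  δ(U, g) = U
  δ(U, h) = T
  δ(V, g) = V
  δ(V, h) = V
Testing a few strings:
  'gh' → reject
  'hh' → reject
  'h' → reject
  'hghg' → accept
State roles: S=no input read; T=started with h, last symbol h; U=started with h, last symbol g; V=started with g (dead)
All strings over {g,h} that start with h and end with g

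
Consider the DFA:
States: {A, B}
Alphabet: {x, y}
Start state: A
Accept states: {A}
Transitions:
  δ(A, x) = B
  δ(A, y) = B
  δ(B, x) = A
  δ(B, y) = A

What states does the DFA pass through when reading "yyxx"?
read 'y': A → B
  read 'y': B → A
  read 'x': A → B
  read 'x': B → A
A -> B -> A -> B -> A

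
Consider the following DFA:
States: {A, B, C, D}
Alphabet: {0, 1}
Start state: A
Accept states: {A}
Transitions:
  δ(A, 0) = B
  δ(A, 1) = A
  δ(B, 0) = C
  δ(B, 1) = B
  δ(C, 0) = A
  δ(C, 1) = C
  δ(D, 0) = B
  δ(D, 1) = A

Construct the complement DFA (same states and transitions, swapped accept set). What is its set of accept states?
Complement accept states = All states \ Original accept states
= {A, B, C, D} \ {A}
{B, C, D}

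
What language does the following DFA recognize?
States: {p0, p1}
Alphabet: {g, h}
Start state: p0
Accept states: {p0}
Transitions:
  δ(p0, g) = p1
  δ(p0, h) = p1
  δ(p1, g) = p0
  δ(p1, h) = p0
Testing a few strings:
  'gg' → accept
  'ggh' → reject
  'g' → reject
  'hg' → accept
State roles: p0=even length so far; p1=odd length so far
All strings over {g,h} of even length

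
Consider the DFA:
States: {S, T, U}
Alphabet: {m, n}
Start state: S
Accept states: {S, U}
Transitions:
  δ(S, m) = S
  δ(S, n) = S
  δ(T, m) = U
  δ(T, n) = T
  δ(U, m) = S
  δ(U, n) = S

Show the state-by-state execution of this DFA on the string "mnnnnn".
read 'm': S → S
  read 'n': S → S
  read 'n': S → S
  read 'n': S → S
  read 'n': S → S
  read 'n': S → S
S -> S -> S -> S -> S -> S -> S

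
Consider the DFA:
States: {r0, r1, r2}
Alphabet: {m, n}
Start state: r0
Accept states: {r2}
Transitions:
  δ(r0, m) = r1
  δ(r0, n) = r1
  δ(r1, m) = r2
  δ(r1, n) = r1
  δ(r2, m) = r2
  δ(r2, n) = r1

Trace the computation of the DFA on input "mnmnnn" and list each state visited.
read 'm': r0 → r1
  read 'n': r1 → r1
  read 'm': r1 → r2
  read 'n': r2 → r1
  read 'n': r1 → r1
  read 'n': r1 → r1
r0 -> r1 -> r1 -> r2 -> r1 -> r1 -> r1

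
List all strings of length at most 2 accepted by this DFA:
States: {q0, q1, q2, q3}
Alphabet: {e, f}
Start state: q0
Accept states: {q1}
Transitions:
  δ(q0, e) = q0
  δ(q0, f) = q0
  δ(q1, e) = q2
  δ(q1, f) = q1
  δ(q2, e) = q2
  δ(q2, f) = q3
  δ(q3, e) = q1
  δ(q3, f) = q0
None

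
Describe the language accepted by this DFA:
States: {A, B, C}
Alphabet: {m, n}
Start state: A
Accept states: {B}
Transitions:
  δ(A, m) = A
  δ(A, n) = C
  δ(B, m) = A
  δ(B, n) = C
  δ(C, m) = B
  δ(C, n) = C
Testing a few strings:
  'nnmn' → reject
  'nn' → reject
  'n' → reject
  'mmnm' → accept
State roles: A=no suffix match; B=suffix is nm; C=one trailing n
All strings over {m,n} ending with nm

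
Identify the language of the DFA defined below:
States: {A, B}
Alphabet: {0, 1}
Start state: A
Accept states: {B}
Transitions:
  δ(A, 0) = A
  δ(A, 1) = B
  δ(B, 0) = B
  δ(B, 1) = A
Testing a few strings:
  '11' → reject
  '100' → accept
  '00' → reject
  '011' → reject
State roles: A=even number of 1's so far; B=odd number of 1's so far
All binary strings with an odd number of 1's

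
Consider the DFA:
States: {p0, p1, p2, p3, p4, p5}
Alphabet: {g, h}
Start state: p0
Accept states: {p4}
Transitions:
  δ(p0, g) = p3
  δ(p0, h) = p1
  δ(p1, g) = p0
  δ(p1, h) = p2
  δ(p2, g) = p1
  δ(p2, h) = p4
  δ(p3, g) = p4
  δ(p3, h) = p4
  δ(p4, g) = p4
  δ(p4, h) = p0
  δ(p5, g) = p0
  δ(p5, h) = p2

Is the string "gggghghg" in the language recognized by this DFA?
Processing string "gggghghg":
  p0 --g--> p3
  p3 --g--> p4
  p4 --g--> p4
  p4 --g--> p4
  p4 --h--> p0
  p0 --g--> p3
  p3 --h--> p4
  p4 --g--> p4
Final state: p4
Accept states: {p4}
Yes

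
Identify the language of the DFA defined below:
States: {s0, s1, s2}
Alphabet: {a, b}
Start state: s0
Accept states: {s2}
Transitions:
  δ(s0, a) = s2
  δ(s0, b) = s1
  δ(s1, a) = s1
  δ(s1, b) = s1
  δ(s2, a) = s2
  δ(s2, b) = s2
Testing a few strings:
  'a' → accept
  'ab' → accept
  'ba' → reject
  'b' → reject
State roles: s0=no input read; s1=started with b (dead); s2=started with a
All strings over {a,b} starting with a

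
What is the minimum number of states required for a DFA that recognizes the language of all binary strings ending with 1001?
By Myhill–Nerode, count the distinguishable equivalence classes: 5 classes — one per longest suffix of the input that is a prefix of '1001' (lengths 0 through 4); only the length-4 class is accepting.
5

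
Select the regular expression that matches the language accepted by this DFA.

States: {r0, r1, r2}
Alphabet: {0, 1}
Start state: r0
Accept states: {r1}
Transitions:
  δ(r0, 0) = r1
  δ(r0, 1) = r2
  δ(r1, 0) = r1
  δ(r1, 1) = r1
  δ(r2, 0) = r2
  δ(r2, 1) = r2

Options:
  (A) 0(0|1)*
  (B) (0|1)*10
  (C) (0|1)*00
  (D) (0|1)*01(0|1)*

Check each option against the DFA on short strings; one disagreement eliminates an option:
  (A) 0(0|1)*: agrees with the DFA on every string of length ≤ 6
  (B) (0|1)*10: on '0' the DFA goes r0 → r1 and accepts (r1 ∈ Accept), but the regex does not match it → eliminate
  (C) (0|1)*00: on '0' the DFA goes r0 → r1 and accepts (r1 ∈ Accept), but the regex does not match it → eliminate
  (D) (0|1)*01(0|1)*: on '0' the DFA goes r0 → r1 and accepts (r1 ∈ Accept), but the regex does not match it → eliminate
Only (A) is consistent with the DFA.
(A) 0(0|1)*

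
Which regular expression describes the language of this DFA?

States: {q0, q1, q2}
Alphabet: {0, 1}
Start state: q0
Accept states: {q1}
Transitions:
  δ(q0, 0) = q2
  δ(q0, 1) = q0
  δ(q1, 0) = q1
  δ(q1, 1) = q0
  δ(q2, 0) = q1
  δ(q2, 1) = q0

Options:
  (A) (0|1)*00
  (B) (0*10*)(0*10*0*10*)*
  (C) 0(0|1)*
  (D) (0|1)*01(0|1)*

Check each option against the DFA on short strings; one disagreement eliminates an option:
  (A) (0|1)*00: agrees with the DFA on every string of length ≤ 6
  (B) (0*10*)(0*10*0*10*)*: on '1' the DFA goes q0 → q0 and rejects (q0 ∉ Accept), but the regex matches it → eliminate
  (C) 0(0|1)*: on '0' the DFA goes q0 → q2 and rejects (q2 ∉ Accept), but the regex matches it → eliminate
  (D) (0|1)*01(0|1)*: on '00' the DFA goes q0 → q2 → q1 and accepts (q1 ∈ Accept), but the regex does not match it → eliminate
Only (A) is consistent with the DFA.
(A) (0|1)*00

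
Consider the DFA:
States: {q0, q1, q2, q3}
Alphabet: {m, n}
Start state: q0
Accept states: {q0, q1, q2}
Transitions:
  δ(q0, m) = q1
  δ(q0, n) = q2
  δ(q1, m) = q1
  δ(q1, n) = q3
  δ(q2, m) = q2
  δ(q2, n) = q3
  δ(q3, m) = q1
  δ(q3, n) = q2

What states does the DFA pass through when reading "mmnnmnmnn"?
read 'm': q0 → q1
  read 'm': q1 → q1
  read 'n': q1 → q3
  read 'n': q3 → q2
  read 'm': q2 → q2
  read 'n': q2 → q3
  read 'm': q3 → q1
  read 'n': q1 → q3
  read 'n': q3 → q2
q0 -> q1 -> q1 -> q3 -> q2 -> q2 -> q3 -> q1 -> q3 -> q2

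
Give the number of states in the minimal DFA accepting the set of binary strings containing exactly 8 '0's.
By Myhill–Nerode, count the distinguishable equivalence classes: 10 classes — having seen 0, 1, …, 8, or >8 copies of '0'; the count-8 class is the only accepting one and >8 is dead.
10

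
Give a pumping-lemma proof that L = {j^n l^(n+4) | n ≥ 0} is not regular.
Assume L is regular with pumping length p. Idea: pumping the j-block breaks the fixed offset of 4.
Choose s = j^p l^(p+4) ∈ L. By the pumping lemma, s = xyz with |xy| ≤ p, |y| > 0, so y = j^k with k ≥ 1. Then xy²z = j^(p+k) l^(p+4). For this to be in L we would need p+4 = (p+k)+4, i.e. k = 0, contradicting k ≥ 1. So xy²z ∉ L.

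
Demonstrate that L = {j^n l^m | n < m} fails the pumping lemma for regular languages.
Assume L is regular with pumping length p. Idea: pumping up the j-block makes the j-count reach the l-count.
Choose s = j^p l^(p+1) ∈ L. By the pumping lemma, s = xyz with |xy| ≤ p, |y| > 0, so y = j^k with k ≥ 1. Then xy²z = j^(p+k) l^(p+1). Since p+k ≥ p+1, the number of j's is no longer strictly less than the number of l's, so xy²z ∉ L.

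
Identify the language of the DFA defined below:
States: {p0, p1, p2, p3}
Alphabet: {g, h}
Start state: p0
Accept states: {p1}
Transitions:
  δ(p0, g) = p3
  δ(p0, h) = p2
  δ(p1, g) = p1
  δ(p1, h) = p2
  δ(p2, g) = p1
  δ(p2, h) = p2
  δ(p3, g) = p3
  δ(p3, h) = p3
Testing a few strings:
  'ggg' → reject
  'gghg' → reject
  'hggh' → reject
  'g' → reject
State roles: p0=no input read; p1=started with h, last symbol g; p2=started with h, last symbol h; p3=started with g (dead)
All strings over {g,h} that start with h and end with g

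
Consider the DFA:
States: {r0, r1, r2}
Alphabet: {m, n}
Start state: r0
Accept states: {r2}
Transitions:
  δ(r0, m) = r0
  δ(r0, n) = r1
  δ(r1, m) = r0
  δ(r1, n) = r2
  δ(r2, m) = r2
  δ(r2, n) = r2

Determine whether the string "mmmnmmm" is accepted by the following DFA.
Processing string "mmmnmmm":
  r0 --m--> r0
  r0 --m--> r0
  r0 --m--> r0
  r0 --n--> r1
  r1 --m--> r0
  r0 --m--> r0
  r0 --m--> r0
Final state: r0
Accept states: {r2}
No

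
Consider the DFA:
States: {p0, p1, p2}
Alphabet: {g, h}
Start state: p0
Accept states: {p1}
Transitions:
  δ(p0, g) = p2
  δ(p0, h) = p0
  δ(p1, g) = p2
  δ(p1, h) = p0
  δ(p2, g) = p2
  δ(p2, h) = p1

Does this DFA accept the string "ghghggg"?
Processing string "ghghggg":
  p0 --g--> p2
  p2 --h--> p1
  p1 --g--> p2
  p2 --h--> p1
  p1 --g--> p2
  p2 --g--> p2
  p2 --g--> p2
Final state: p2
Accept states: {p1}
No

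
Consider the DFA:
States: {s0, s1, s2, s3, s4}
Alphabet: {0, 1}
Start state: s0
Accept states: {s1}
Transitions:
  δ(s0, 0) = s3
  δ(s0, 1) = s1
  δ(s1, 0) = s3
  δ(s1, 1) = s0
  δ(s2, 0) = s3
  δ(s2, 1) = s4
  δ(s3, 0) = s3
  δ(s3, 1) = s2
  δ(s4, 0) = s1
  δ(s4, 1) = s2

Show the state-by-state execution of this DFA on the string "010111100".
read '0': s0 → s3
  read '1': s3 → s2
  read '0': s2 → s3
  read '1': s3 → s2
  read '1': s2 → s4
  read '1': s4 → s2
  read '1': s2 → s4
  read '0': s4 → s1
  read '0': s1 → s3
s0 -> s3 -> s2 -> s3 -> s2 -> s4 -> s2 -> s4 -> s1 -> s3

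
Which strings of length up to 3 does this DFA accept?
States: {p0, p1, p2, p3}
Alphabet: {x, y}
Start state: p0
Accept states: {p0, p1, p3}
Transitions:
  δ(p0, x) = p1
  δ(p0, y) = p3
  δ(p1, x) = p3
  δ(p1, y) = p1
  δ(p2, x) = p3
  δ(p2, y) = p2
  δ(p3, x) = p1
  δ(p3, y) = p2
ε, x, y, xx, xy, yx, xxx, xyx, xyy, yxx, yxy, yyx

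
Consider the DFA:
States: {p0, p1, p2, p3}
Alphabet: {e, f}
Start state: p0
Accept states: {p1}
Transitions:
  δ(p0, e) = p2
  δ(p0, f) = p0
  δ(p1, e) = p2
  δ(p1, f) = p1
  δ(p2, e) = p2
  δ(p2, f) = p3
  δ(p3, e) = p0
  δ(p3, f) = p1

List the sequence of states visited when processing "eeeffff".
read 'e': p0 → p2
  read 'e': p2 → p2
  read 'e': p2 → p2
  read 'f': p2 → p3
  read 'f': p3 → p1
  read 'f': p1 → p1
  read 'f': p1 → p1
p0 -> p2 -> p2 -> p2 -> p3 -> p1 -> p1 -> p1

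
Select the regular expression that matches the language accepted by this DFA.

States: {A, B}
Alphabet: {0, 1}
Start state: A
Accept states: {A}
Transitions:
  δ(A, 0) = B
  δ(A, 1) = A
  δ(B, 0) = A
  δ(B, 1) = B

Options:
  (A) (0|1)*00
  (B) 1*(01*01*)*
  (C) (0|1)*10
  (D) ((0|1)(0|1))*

Check each option against the DFA on short strings; one disagreement eliminates an option:
  (A) (0|1)*00: on ε the DFA stays in A and accepts (A ∈ Accept), but the regex does not match it → eliminate
  (B) 1*(01*01*)*: agrees with the DFA on every string of length ≤ 6
  (C) (0|1)*10: on ε the DFA stays in A and accepts (A ∈ Accept), but the regex does not match it → eliminate
  (D) ((0|1)(0|1))*: on '1' the DFA goes A → A and accepts (A ∈ Accept), but the regex does not match it → eliminate
Only (B) is consistent with the DFA.
(B) 1*(01*01*)*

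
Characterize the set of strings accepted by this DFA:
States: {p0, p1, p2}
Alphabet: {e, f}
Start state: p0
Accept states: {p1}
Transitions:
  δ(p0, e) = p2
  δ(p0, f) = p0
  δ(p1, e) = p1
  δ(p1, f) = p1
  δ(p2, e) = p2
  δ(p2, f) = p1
Testing a few strings:
  'fee' → reject
  'feff' → accept
  'ff' → reject
  'fffe' → reject
State roles: p0=no e seen yet; p1=substring ef seen; p2=seen a e, waiting for f
All strings over {e,f} containing the substring ef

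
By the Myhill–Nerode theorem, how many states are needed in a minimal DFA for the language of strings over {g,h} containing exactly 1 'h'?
By Myhill–Nerode, count the distinguishable equivalence classes: 3 classes — having seen 0, 1, or >1 copies of 'h'; the count-1 class is the only accepting one and >1 is dead.
3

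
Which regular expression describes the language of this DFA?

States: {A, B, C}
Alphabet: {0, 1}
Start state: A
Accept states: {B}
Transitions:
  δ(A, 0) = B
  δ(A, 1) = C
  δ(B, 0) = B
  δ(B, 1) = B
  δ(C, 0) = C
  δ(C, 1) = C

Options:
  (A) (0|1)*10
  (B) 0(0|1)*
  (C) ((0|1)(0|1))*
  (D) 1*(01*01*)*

Check each option against the DFA on short strings; one disagreement eliminates an option:
  (A) (0|1)*10: on '0' the DFA goes A → B and accepts (B ∈ Accept), but the regex does not match it → eliminate
  (B) 0(0|1)*: agrees with the DFA on every string of length ≤ 6
  (C) ((0|1)(0|1))*: on ε the DFA stays in A and rejects (A ∉ Accept), but the regex matches it → eliminate
  (D) 1*(01*01*)*: on ε the DFA stays in A and rejects (A ∉ Accept), but the regex matches it → eliminate
Only (B) is consistent with the DFA.
(B) 0(0|1)*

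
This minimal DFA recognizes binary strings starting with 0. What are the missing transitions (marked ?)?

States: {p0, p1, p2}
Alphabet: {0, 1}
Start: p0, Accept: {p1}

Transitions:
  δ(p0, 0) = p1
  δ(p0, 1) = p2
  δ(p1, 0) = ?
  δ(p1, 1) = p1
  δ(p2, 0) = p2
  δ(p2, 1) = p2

From the language and accept set, identify what each state tracks — p0: no input read; p1: started with 0; p2: started with 1 (dead).
Each missing δ(q, a) is the state matching the new tracked value after reading a.
δ(p1, 0) = p1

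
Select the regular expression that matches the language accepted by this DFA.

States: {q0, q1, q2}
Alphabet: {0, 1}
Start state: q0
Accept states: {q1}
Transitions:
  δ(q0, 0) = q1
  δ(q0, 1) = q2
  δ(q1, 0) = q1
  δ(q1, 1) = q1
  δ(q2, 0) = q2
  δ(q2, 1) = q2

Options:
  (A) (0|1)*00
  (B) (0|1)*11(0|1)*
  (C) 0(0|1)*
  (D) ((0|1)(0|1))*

Check each option against the DFA on short strings; one disagreement eliminates an option:
  (A) (0|1)*00: on '0' the DFA goes q0 → q1 and accepts (q1 ∈ Accept), but the regex does not match it → eliminate
  (B) (0|1)*11(0|1)*: on '0' the DFA goes q0 → q1 and accepts (q1 ∈ Accept), but the regex does not match it → eliminate
  (C) 0(0|1)*: agrees with the DFA on every string of length ≤ 6
  (D) ((0|1)(0|1))*: on ε the DFA stays in q0 and rejects (q0 ∉ Accept), but the regex matches it → eliminate
Only (C) is consistent with the DFA.
(C) 0(0|1)*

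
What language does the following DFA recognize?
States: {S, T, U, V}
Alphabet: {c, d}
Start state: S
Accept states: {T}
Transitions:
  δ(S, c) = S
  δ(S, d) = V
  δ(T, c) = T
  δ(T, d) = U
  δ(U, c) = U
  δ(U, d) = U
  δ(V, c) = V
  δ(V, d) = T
Testing a few strings:
  'c' → reject
  'dd' → accept
  'cccd' → reject
  'dc' → reject
State roles: S=zero d's; T=two d's; U=≥ three d's (dead); V=one d
All strings over {c,d} containing exactly two d's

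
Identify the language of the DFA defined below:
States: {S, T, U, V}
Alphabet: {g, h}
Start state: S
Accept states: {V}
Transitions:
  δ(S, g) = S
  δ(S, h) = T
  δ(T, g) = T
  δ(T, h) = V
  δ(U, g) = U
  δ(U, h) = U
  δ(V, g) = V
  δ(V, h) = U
Testing a few strings:
  'gh' → reject
  'g' → reject
  'gggg' → reject
  'h' → reject
State roles: S=zero h's; T=one h; U=≥ three h's (dead); V=two h's
All strings over {g,h} containing exactly two h's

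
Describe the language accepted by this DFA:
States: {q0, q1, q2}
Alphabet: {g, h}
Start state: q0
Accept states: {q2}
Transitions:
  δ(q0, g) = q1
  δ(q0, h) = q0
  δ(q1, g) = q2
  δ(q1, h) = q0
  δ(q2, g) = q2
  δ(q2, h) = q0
Testing a few strings:
  'ggh' → reject
  'hh' → reject
  'hhhg' → reject
  'hgh' → reject
State roles: q0=last symbol not g; q1=one trailing g; q2=two trailing g's
All strings over {g,h} ending with gg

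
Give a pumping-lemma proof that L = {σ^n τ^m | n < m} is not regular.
Assume L is regular with pumping length p. Idea: pumping up the σ-block makes the σ-count reach the τ-count.
Choose s = σ^p τ^(p+1) ∈ L. By the pumping lemma, s = xyz with |xy| ≤ p, |y| > 0, so y = σ^k with k ≥ 1. Then xy²z = σ^(p+k) τ^(p+1). Since p+k ≥ p+1, the number of σ's is no longer strictly less than the number of τ's, so xy²z ∉ L.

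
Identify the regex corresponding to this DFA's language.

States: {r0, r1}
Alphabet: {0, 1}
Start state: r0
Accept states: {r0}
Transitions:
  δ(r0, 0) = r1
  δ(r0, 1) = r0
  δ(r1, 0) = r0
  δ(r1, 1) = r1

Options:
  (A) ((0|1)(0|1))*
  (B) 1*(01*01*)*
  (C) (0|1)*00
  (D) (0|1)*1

Check each option against the DFA on short strings; one disagreement eliminates an option:
  (A) ((0|1)(0|1))*: on '1' the DFA goes r0 → r0 and accepts (r0 ∈ Accept), but the regex does not match it → eliminate
  (B) 1*(01*01*)*: agrees with the DFA on every string of length ≤ 6
  (C) (0|1)*00: on ε the DFA stays in r0 and accepts (r0 ∈ Accept), but the regex does not match it → eliminate
  (D) (0|1)*1: on ε the DFA stays in r0 and accepts (r0 ∈ Accept), but the regex does not match it → eliminate
Only (B) is consistent with the DFA.
(B) 1*(01*01*)*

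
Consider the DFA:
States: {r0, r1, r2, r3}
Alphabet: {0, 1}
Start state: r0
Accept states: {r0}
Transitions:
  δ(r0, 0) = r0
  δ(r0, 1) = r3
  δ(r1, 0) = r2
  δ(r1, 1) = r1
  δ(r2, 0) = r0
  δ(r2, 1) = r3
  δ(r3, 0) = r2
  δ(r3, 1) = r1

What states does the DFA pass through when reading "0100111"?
read '0': r0 → r0
  read '1': r0 → r3
  read '0': r3 → r2
  read '0': r2 → r0
  read '1': r0 → r3
  read '1': r3 → r1
  read '1': r1 → r1
r0 -> r0 -> r3 -> r2 -> r0 -> r3 -> r1 -> r1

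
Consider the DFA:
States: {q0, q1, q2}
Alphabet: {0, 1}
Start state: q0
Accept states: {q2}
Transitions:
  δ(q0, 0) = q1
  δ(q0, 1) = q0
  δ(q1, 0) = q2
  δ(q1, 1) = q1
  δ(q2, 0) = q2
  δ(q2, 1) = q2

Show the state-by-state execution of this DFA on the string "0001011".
read '0': q0 → q1
  read '0': q1 → q2
  read '0': q2 → q2
  read '1': q2 → q2
  read '0': q2 → q2
  read '1': q2 → q2
  read '1': q2 → q2
q0 -> q1 -> q2 -> q2 -> q2 -> q2 -> q2 -> q2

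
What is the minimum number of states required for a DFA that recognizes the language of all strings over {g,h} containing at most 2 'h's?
By Myhill–Nerode, count the distinguishable equivalence classes: 4 classes — having seen 0, 1, 2, or >2 copies of 'h'; counts 0 through 2 are accepting and >2 is dead.
4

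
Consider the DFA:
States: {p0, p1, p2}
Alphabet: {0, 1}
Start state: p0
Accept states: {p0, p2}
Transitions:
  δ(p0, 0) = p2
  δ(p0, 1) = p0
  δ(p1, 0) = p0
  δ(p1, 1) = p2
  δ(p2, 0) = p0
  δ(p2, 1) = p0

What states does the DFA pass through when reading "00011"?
read '0': p0 → p2
  read '0': p2 → p0
  read '0': p0 → p2
  read '1': p2 → p0
  read '1': p0 → p0
p0 -> p2 -> p0 -> p2 -> p0 -> p0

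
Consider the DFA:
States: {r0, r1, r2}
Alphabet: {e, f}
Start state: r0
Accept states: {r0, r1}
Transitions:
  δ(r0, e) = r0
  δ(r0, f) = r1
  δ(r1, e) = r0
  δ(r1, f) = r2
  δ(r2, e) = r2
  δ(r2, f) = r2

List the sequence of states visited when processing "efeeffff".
read 'e': r0 → r0
  read 'f': r0 → r1
  read 'e': r1 → r0
  read 'e': r0 → r0
  read 'f': r0 → r1
  read 'f': r1 → r2
  read 'f': r2 → r2
  read 'f': r2 → r2
r0 -> r0 -> r1 -> r0 -> r0 -> r1 -> r2 -> r2 -> r2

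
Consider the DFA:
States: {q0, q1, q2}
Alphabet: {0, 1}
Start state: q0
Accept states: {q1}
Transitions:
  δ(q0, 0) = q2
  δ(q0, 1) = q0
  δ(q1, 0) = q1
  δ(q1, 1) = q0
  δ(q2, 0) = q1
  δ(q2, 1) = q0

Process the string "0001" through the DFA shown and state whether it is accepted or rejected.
Processing string "0001":
  q0 --0--> q2
  q2 --0--> q1
  q1 --0--> q1
  q1 --1--> q0
Final state: q0
Accept states: {q1}
No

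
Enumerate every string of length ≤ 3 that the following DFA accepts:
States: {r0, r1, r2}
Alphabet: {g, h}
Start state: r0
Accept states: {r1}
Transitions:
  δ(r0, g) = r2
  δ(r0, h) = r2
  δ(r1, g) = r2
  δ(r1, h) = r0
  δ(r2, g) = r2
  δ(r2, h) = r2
None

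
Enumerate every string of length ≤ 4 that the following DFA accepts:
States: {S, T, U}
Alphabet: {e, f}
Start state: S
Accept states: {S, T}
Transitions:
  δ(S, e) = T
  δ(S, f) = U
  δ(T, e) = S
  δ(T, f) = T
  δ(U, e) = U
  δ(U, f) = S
ε, e, ee, ef, ff, eee, efe, eff, fef, ffe, eeee, eeef, eeff, efee, effe, efff, feef, fefe, ffee, ffef, ffff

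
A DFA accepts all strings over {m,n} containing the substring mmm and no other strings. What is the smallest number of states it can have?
By Myhill–Nerode, count the distinguishable equivalence classes: 4 classes — one per longest suffix of the input that is a prefix of 'mmm' (lengths 0 through 2), plus an absorbing 'already seen mmm' class.
4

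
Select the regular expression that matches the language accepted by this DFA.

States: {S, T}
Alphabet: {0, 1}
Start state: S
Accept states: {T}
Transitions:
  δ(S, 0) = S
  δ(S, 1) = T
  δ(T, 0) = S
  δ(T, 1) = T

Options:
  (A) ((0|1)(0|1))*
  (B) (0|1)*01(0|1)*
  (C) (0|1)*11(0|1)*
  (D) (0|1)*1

Check each option against the DFA on short strings; one disagreement eliminates an option:
  (A) ((0|1)(0|1))*: on ε the DFA stays in S and rejects (S ∉ Accept), but the regex matches it → eliminate
  (B) (0|1)*01(0|1)*: on '1' the DFA goes S → T and accepts (T ∈ Accept), but the regex does not match it → eliminate
  (C) (0|1)*11(0|1)*: on '1' the DFA goes S → T and accepts (T ∈ Accept), but the regex does not match it → eliminate
  (D) (0|1)*1: agrees with the DFA on every string of length ≤ 6
Only (D) is consistent with the DFA.
(D) (0|1)*1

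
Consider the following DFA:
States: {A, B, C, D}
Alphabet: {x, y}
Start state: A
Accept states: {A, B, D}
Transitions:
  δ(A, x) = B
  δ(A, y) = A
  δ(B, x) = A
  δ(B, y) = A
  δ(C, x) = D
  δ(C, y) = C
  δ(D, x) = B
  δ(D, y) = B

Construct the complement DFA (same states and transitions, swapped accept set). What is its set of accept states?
Complement accept states = All states \ Original accept states
= {A, B, C, D} \ {A, B, D}
{C}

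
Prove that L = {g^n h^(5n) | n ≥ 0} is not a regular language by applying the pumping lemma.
Assume L is regular with pumping length p. Idea: pumping the g-block breaks the 1:5 ratio.
Choose s = g^p h^(5p) (length 6p ≥ p). By the pumping lemma, s = xyz with |xy| ≤ p, |y| > 0, so y = g^k with k ≥ 1. Then xy²z = g^(p+k) h^(5p). For this to be in L we would need 5p = 5(p+k), i.e. 5k = 0, contradicting k ≥ 1. So xy²z ∉ L.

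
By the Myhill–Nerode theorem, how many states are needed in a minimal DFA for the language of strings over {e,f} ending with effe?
By Myhill–Nerode, count the distinguishable equivalence classes: 5 classes — one per longest suffix of the input that is a prefix of 'effe' (lengths 0 through 4); only the length-4 class is accepting.
5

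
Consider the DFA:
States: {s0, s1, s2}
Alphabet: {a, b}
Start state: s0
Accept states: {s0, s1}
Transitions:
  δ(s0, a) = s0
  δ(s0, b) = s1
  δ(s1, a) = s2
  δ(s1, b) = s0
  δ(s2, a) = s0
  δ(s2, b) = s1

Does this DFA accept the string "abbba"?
Processing string "abbba":
  s0 --a--> s0
  s0 --b--> s1
  s1 --b--> s0
  s0 --b--> s1
  s1 --a--> s2
Final state: s2
Accept states: {s0, s1}
No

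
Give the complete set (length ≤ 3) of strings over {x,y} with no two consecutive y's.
ε, x, y, xx, xy, yx, xxx, xxy, xyx, yxx, yxy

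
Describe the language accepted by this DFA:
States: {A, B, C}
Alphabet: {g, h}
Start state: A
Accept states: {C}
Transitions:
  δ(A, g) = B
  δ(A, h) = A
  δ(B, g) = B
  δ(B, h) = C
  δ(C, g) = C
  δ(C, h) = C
Testing a few strings:
  'ggh' → accept
  'g' → reject
  'h' → reject
  'gg' → reject
State roles: A=no g seen yet; B=seen a g, waiting for h; C=substring gh seen
All strings over {g,h} containing the substring gh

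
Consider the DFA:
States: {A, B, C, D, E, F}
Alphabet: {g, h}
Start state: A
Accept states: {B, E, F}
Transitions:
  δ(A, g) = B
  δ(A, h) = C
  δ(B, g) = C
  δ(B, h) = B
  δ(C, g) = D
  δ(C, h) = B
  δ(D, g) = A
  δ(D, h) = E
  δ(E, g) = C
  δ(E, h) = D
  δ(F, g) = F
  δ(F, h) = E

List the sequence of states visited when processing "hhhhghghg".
read 'h': A → C
  read 'h': C → B
  read 'h': B → B
  read 'h': B → B
  read 'g': B → C
  read 'h': C → B
  read 'g': B → C
  read 'h': C → B
  read 'g': B → C
A -> C -> B -> B -> B -> C -> B -> C -> B -> C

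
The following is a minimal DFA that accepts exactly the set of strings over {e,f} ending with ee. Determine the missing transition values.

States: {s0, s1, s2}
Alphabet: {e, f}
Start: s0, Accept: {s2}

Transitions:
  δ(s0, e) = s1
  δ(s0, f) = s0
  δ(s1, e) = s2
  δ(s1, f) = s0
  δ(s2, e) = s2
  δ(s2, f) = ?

From the language and accept set, identify what each state tracks — s0: last symbol not e; s1: one trailing e; s2: two trailing e's.
Each missing δ(q, a) is the state matching the new tracked value after reading a.
δ(s2, f) = s0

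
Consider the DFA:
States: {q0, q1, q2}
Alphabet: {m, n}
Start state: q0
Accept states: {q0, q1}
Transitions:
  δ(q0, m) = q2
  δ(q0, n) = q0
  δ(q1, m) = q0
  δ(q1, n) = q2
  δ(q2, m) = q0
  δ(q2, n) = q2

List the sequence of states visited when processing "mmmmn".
read 'm': q0 → q2
  read 'm': q2 → q0
  read 'm': q0 → q2
  read 'm': q2 → q0
  read 'n': q0 → q0
q0 -> q2 -> q0 -> q2 -> q0 -> q0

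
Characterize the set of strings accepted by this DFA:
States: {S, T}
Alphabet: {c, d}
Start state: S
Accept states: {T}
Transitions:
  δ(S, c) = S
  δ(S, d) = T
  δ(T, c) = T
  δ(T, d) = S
Testing a few strings:
  'd' → accept
  'cc' → reject
  'dd' → reject
  'c' → reject
State roles: S=even number of d's so far; T=odd number of d's so far
All strings over {c,d} with an odd number of d's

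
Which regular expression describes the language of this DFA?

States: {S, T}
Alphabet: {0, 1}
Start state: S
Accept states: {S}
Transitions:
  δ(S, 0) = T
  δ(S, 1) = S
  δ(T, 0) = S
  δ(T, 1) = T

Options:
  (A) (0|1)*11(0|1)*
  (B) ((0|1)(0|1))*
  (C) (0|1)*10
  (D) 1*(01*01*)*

Check each option against the DFA on short strings; one disagreement eliminates an option:
  (A) (0|1)*11(0|1)*: on ε the DFA stays in S and accepts (S ∈ Accept), but the regex does not match it → eliminate
  (B) ((0|1)(0|1))*: on '1' the DFA goes S → S and accepts (S ∈ Accept), but the regex does not match it → eliminate
  (C) (0|1)*10: on ε the DFA stays in S and accepts (S ∈ Accept), but the regex does not match it → eliminate
  (D) 1*(01*01*)*: agrees with the DFA on every string of length ≤ 6
Only (D) is consistent with the DFA.
(D) 1*(01*01*)*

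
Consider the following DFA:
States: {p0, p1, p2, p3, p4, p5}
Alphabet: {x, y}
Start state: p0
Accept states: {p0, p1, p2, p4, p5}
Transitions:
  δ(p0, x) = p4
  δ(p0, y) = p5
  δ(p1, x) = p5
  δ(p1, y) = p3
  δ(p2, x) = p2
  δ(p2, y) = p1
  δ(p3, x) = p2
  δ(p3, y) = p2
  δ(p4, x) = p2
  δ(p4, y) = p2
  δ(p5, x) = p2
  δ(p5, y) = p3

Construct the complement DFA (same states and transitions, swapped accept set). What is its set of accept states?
Complement accept states = All states \ Original accept states
= {p0, p1, p2, p3, p4, p5} \ {p0, p1, p2, p4, p5}
{p3}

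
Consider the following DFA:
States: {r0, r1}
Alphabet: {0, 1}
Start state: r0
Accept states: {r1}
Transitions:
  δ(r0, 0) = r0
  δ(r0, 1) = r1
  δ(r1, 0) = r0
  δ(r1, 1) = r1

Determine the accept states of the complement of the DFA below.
Complement accept states = All states \ Original accept states
= {r0, r1} \ {r1}
{r0}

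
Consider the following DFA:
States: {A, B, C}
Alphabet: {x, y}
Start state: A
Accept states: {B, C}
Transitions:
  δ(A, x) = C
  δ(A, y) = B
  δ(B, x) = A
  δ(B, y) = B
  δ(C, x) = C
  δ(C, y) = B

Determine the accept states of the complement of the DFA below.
Complement accept states = All states \ Original accept states
= {A, B, C} \ {B, C}
{A}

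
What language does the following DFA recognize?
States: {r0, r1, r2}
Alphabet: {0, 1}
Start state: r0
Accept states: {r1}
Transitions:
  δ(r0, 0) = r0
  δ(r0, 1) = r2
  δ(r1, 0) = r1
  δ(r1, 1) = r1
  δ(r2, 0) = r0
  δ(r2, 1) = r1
Testing a few strings:
  '101' → reject
  '11' → accept
  '1' → reject
  '110' → accept
State roles: r0=no progress toward 11; r1=substring 11 seen; r2=one trailing 1
All binary strings containing the substring 11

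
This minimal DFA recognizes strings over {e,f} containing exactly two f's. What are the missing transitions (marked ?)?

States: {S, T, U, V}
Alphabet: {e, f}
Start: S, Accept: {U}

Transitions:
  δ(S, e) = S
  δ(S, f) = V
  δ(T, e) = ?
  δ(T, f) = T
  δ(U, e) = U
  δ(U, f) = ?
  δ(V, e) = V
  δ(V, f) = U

From the language and accept set, identify what each state tracks — S: zero f's; T: ≥ three f's (dead); U: two f's; V: one f.
Each missing δ(q, a) is the state matching the new tracked value after reading a.
δ(T, e) = T; δ(U, f) = T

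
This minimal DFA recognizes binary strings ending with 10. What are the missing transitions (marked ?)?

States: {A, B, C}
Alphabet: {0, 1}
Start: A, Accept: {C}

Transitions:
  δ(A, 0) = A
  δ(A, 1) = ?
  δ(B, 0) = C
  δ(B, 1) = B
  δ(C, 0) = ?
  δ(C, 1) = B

From the language and accept set, identify what each state tracks — A: no suffix match; B: one trailing 1; C: suffix is 10.
Each missing δ(q, a) is the state matching the new tracked value after reading a.
δ(A, 1) = B; δ(C, 0) = A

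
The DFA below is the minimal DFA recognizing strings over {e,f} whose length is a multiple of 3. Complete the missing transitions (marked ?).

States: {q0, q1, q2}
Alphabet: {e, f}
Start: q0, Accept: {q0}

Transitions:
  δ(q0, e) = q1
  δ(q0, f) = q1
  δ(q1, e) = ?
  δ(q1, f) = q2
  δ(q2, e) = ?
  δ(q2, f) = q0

From the language and accept set, identify what each state tracks — q0: length ≡ 0 (mod 3); q1: length ≡ 1 (mod 3); q2: length ≡ 2 (mod 3).
Each missing δ(q, a) is the state matching the new tracked value after reading a.
δ(q1, e) = q2; δ(q2, e) = q0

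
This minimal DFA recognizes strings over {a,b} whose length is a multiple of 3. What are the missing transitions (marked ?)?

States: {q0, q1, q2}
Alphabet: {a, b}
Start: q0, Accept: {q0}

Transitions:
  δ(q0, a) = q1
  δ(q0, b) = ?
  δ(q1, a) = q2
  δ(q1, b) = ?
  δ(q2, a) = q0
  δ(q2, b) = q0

From the language and accept set, identify what each state tracks — q0: length ≡ 0 (mod 3); q1: length ≡ 1 (mod 3); q2: length ≡ 2 (mod 3).
Each missing δ(q, a) is the state matching the new tracked value after reading a.
δ(q0, b) = q1; δ(q1, b) = q2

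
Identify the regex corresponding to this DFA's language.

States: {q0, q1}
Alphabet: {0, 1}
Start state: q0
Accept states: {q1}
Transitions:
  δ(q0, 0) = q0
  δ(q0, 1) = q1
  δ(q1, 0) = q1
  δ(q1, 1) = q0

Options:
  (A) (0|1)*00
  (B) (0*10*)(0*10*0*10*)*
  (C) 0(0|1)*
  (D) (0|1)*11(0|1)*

Check each option against the DFA on short strings; one disagreement eliminates an option:
  (A) (0|1)*00: on '1' the DFA goes q0 → q1 and accepts (q1 ∈ Accept), but the regex does not match it → eliminate
  (B) (0*10*)(0*10*0*10*)*: agrees with the DFA on every string of length ≤ 6
  (C) 0(0|1)*: on '0' the DFA goes q0 → q0 and rejects (q0 ∉ Accept), but the regex matches it → eliminate
  (D) (0|1)*11(0|1)*: on '1' the DFA goes q0 → q1 and accepts (q1 ∈ Accept), but the regex does not match it → eliminate
Only (B) is consistent with the DFA.
(B) (0*10*)(0*10*0*10*)*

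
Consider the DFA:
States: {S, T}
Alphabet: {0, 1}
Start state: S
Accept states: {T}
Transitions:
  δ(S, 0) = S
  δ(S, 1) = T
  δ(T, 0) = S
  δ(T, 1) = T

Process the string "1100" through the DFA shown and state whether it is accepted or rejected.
Processing string "1100":
  S --1--> T
  T --1--> T
  T --0--> S
  S --0--> S
Final state: S
Accept states: {T}
No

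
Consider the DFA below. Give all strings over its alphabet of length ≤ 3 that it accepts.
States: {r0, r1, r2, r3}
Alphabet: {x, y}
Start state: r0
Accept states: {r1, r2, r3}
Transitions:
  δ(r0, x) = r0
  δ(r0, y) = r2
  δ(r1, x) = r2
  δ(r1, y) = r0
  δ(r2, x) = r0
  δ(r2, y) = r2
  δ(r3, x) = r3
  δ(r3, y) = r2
y, xy, yy, xxy, xyy, yxy, yyy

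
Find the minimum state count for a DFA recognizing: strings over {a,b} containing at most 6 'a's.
By Myhill–Nerode, count the distinguishable equivalence classes: 8 classes — having seen 0, 1, …, 6, or >6 copies of 'a'; counts 0 through 6 are accepting and >6 is dead.
8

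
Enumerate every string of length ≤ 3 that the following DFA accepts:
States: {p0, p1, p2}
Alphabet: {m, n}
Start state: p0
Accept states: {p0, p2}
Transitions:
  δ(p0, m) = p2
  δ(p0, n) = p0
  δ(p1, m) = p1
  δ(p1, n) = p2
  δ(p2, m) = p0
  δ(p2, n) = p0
ε, m, n, mm, mn, nm, nn, mmm, mmn, mnm, mnn, nmm, nmn, nnm, nnn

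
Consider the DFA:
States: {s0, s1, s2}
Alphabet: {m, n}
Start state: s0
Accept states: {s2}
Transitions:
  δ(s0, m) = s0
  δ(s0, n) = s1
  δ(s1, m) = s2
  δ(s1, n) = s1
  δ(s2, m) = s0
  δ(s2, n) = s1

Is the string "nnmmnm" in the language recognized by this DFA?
Processing string "nnmmnm":
  s0 --n--> s1
  s1 --n--> s1
  s1 --m--> s2
  s2 --m--> s0
  s0 --n--> s1
  s1 --m--> s2
Final state: s2
Accept states: {s2}
Yes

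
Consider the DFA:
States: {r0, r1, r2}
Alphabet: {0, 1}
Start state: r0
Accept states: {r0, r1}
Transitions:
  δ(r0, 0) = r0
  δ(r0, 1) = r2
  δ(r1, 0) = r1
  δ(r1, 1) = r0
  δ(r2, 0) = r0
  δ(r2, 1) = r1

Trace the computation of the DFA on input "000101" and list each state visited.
read '0': r0 → r0
  read '0': r0 → r0
  read '0': r0 → r0
  read '1': r0 → r2
  read '0': r2 → r0
  read '1': r0 → r2
r0 -> r0 -> r0 -> r0 -> r2 -> r0 -> r2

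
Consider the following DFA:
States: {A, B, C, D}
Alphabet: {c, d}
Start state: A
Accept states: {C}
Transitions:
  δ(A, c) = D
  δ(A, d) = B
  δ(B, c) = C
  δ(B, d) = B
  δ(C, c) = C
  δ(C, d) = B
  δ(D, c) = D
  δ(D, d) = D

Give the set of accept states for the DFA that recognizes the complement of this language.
Complement accept states = All states \ Original accept states
= {A, B, C, D} \ {C}
{A, B, D}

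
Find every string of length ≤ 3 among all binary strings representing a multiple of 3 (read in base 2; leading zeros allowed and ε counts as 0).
ε, 0, 00, 11, 000, 011, 110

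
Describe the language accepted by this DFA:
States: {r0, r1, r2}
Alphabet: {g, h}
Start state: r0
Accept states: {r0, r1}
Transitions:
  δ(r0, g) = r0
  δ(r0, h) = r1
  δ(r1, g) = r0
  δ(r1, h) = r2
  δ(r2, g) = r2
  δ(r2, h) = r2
Testing a few strings:
  'gh' → accept
  'gg' → accept
  'hhgg' → reject
  'hg' → accept
State roles: r0=last symbol not h (ok); r1=last symbol h (ok); r2=saw hh (dead)
All strings over {g,h} with no two consecutive h's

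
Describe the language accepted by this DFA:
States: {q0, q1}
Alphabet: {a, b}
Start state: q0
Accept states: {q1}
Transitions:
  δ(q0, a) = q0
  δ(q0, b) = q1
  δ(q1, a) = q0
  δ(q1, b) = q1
Testing a few strings:
  'bab' → accept
  'a' → reject
  'bb' → accept
  'aa' → reject
State roles: q0=last symbol not b; q1=last symbol is b
All strings over {a,b} ending with b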